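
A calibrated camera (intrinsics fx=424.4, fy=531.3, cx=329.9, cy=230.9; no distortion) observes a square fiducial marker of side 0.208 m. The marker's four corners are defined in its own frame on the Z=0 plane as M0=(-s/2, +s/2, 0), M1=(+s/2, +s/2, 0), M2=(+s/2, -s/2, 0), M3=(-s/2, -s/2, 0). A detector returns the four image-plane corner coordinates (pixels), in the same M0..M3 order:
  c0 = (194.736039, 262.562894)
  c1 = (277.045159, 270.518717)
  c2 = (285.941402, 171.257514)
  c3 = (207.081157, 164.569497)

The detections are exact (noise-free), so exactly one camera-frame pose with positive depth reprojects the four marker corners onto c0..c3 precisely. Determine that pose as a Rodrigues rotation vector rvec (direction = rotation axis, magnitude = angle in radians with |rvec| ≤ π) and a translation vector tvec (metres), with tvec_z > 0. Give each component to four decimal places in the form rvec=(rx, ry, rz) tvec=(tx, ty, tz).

rvec=(-0.2328, 0.0411, 0.0783) tvec=(-0.2260, -0.0300, 1.0803)

Intrinsics K: fx=424.4, fy=531.3, cx=329.9, cy=230.9
Marker side s = 0.208 m; corners in marker frame (Z=0):
  M0 = (-0.1040, +0.1040, 0)
  M1 = (+0.1040, +0.1040, 0)
  M2 = (+0.1040, -0.1040, 0)
  M3 = (-0.1040, -0.1040, 0)
Detected image corners:
  c0 = (194.736039, 262.562894) px
  c1 = (277.045159, 270.518717) px
  c2 = (285.941402, 171.257514) px
  c3 = (207.081157, 164.569497) px
Planar DLT: solve 8×8 A·h = b for H (H[2,2]=1):
  H  [+376.13051 -102.19494 +241.12486]
  H  [+25.12578 +428.13929 +216.12320]
  H  [-0.04607 -0.21183 +1.00000]
B = K⁻¹H; ‖b₁‖=0.925681, ‖b₂‖=0.925681; λ = 2/(‖b₁‖+‖b₂‖) = 1.080286, sign → tz>0 ⇒ λ=+1.080286
r₁ = λ·B[:,0] = (+0.99611,+0.07272,-0.04977); r₂ = λ·B[:,1] = (-0.08225,+0.96998,-0.22884)
r₃ = r₁×r₂ = (+0.03164,+0.23204,+0.97219); SVD([r₁ r₂ r₃]) → R = UVᵀ:
  R  [+0.99611 -0.08225 +0.03164]
  R  [+0.07272 +0.96998 +0.23204]
  R  [-0.04977 -0.22884 +0.97219]
t = (-0.22597, -0.03005, +1.08029) m
tr R = 2.938284; θ = arccos((tr R − 1)/2) = 0.249071 rad = 14.271°
axis k = ((R−Rᵀ)₃₂, (R−Rᵀ)₁₃, (R−Rᵀ)₂₁) / (2 sinθ) = (-0.934842, +0.165134, +0.314328)
rvec = θ·k = (-0.232842, +0.041130, +0.078290)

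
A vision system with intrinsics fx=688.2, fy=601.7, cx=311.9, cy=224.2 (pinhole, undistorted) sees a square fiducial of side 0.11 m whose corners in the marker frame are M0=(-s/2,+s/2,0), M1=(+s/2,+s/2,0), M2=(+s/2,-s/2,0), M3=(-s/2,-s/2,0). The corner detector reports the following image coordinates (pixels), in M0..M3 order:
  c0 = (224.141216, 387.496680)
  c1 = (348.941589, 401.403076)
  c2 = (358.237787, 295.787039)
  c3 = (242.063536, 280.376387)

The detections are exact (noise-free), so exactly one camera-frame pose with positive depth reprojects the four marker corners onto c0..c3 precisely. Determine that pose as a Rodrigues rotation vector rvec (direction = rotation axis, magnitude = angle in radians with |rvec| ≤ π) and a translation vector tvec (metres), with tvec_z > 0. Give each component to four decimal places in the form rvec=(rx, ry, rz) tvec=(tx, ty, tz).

rvec=(-0.3884, -0.1639, 0.1358) tvec=(-0.0158, 0.1183, 0.6173)

Intrinsics K: fx=688.2, fy=601.7, cx=311.9, cy=224.2
Marker side s = 0.11 m; corners in marker frame (Z=0):
  M0 = (-0.0550, +0.0550, 0)
  M1 = (+0.0550, +0.0550, 0)
  M2 = (+0.0550, -0.0550, 0)
  M3 = (-0.0550, -0.0550, 0)
Detected image corners:
  c0 = (224.141216, 387.496680) px
  c1 = (348.941589, 401.403076) px
  c2 = (358.237787, 295.787039) px
  c3 = (242.063536, 280.376387) px
Planar DLT: solve 8×8 A·h = b for H (H[2,2]=1):
  H  [+1157.03140 -307.06077 +294.29262]
  H  [+206.83688 +753.07341 +339.51961]
  H  [+0.21491 -0.62658 +1.00000]
B = K⁻¹H; ‖b₁‖=1.619960, ‖b₂‖=1.619960; λ = 2/(‖b₁‖+‖b₂‖) = 0.617299, sign → tz>0 ⇒ λ=+0.617299
r₁ = λ·B[:,0] = (+0.97770,+0.16277,+0.13266); r₂ = λ·B[:,1] = (-0.10013,+0.91672,-0.38679)
r₃ = r₁×r₂ = (-0.18457,+0.36488,+0.91258); SVD([r₁ r₂ r₃]) → R = UVᵀ:
  R  [+0.97770 -0.10013 -0.18457]
  R  [+0.16277 +0.91672 +0.36488]
  R  [+0.13266 -0.38679 +0.91258]
t = (-0.01579, +0.11831, +0.61730) m
tr R = 2.807000; θ = arccos((tr R − 1)/2) = 0.442930 rad = 25.378°
axis k = ((R−Rᵀ)₃₂, (R−Rᵀ)₁₃, (R−Rᵀ)₂₁) / (2 sinθ) = (-0.876906, -0.370095, +0.306702)
rvec = θ·k = (-0.388408, -0.163926, +0.135847)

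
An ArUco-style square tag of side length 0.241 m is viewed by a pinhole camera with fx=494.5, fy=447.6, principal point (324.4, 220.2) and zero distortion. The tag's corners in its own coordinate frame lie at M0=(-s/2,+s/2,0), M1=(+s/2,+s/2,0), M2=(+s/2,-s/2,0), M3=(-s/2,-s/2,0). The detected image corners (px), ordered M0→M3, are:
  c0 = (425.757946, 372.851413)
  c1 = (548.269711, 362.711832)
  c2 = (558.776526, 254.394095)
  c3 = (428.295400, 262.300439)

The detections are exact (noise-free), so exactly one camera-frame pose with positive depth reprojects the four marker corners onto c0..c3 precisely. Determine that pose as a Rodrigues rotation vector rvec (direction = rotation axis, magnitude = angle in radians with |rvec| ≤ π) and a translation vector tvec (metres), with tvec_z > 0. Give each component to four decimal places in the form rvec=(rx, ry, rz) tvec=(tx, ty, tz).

rvec=(0.2426, -0.1033, -0.0441) tvec=(0.3054, 0.1915, 0.9066)

Intrinsics K: fx=494.5, fy=447.6, cx=324.4, cy=220.2
Marker side s = 0.241 m; corners in marker frame (Z=0):
  M0 = (-0.1205, +0.1205, 0)
  M1 = (+0.1205, +0.1205, 0)
  M2 = (+0.1205, -0.1205, 0)
  M3 = (-0.1205, -0.1205, 0)
Detected image corners:
  c0 = (425.757946, 372.851413) px
  c1 = (548.269711, 362.711832) px
  c2 = (558.776526, 254.394095) px
  c3 = (428.295400, 262.300439) px
Planar DLT: solve 8×8 A·h = b for H (H[2,2]=1):
  H  [+576.65424 +103.58597 +490.98309]
  H  [-4.18972 +537.58624 +314.76633]
  H  [+0.10668 +0.26691 +1.00000]
B = K⁻¹H; ‖b₁‖=1.103064, ‖b₂‖=1.103064; λ = 2/(‖b₁‖+‖b₂‖) = 0.906566, sign → tz>0 ⇒ λ=+0.906566
r₁ = λ·B[:,0] = (+0.99373,-0.05607,+0.09672); r₂ = λ·B[:,1] = (+0.03116,+0.96978,+0.24198)
r₃ = r₁×r₂ = (-0.10736,-0.23744,+0.96545); SVD([r₁ r₂ r₃]) → R = UVᵀ:
  R  [+0.99373 +0.03116 -0.10736]
  R  [-0.05607 +0.96978 -0.23744]
  R  [+0.09672 +0.24198 +0.96545]
t = (+0.30540, +0.19153, +0.90657) m
tr R = 2.928964; θ = arccos((tr R − 1)/2) = 0.267322 rad = 15.316°
axis k = ((R−Rᵀ)₃₂, (R−Rᵀ)₁₃, (R−Rᵀ)₂₁) / (2 sinθ) = (+0.907479, -0.386290, -0.165115)
rvec = θ·k = (+0.242589, -0.103264, -0.044139)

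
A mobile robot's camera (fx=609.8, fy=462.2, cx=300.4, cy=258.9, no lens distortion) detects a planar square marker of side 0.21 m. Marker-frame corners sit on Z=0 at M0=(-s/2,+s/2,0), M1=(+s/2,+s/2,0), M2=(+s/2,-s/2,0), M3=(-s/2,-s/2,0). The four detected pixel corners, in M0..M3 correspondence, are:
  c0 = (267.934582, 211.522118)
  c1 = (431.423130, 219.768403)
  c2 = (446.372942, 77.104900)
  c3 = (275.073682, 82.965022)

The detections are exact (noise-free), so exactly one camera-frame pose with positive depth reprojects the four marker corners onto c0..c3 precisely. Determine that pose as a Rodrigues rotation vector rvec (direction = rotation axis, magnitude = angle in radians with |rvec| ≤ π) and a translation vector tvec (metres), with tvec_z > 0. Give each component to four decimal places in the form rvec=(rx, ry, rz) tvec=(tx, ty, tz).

Intrinsics K: fx=609.8, fy=462.2, cx=300.4, cy=258.9
Marker side s = 0.21 m; corners in marker frame (Z=0):
  M0 = (-0.1050, +0.1050, 0)
  M1 = (+0.1050, +0.1050, 0)
  M2 = (+0.1050, -0.1050, 0)
  M3 = (-0.1050, -0.1050, 0)
Detected image corners:
  c0 = (267.934582, 211.522118) px
  c1 = (431.423130, 219.768403) px
  c2 = (446.372942, 77.104900) px
  c3 = (275.073682, 82.965022) px
Planar DLT: solve 8×8 A·h = b for H (H[2,2]=1):
  H  [+620.20638 +15.65354 +350.72347]
  H  [-67.12836 +672.01175 +149.15743]
  H  [-0.49701 +0.18940 +1.00000]
B = K⁻¹H; ‖b₁‖=1.362770, ‖b₂‖=1.362770; λ = 2/(‖b₁‖+‖b₂‖) = 0.733799, sign → tz>0 ⇒ λ=+0.733799
r₁ = λ·B[:,0] = (+0.92598,+0.09771,-0.36470); r₂ = λ·B[:,1] = (-0.04963,+0.98905,+0.13898)
r₃ = r₁×r₂ = (+0.37429,-0.11060,+0.92069); SVD([r₁ r₂ r₃]) → R = UVᵀ:
  R  [+0.92598 -0.04963 +0.37429]
  R  [+0.09771 +0.98905 -0.11060]
  R  [-0.36470 +0.13898 +0.92069]
t = (+0.06056, -0.17423, +0.73380) m
tr R = 2.835725; θ = arccos((tr R − 1)/2) = 0.408135 rad = 23.384°
axis k = ((R−Rᵀ)₃₂, (R−Rᵀ)₁₃, (R−Rᵀ)₂₁) / (2 sinθ) = (+0.314411, +0.930963, +0.185617)
rvec = θ·k = (+0.128322, +0.379958, +0.075757)

rvec=(0.1283, 0.3800, 0.0758) tvec=(0.0606, -0.1742, 0.7338)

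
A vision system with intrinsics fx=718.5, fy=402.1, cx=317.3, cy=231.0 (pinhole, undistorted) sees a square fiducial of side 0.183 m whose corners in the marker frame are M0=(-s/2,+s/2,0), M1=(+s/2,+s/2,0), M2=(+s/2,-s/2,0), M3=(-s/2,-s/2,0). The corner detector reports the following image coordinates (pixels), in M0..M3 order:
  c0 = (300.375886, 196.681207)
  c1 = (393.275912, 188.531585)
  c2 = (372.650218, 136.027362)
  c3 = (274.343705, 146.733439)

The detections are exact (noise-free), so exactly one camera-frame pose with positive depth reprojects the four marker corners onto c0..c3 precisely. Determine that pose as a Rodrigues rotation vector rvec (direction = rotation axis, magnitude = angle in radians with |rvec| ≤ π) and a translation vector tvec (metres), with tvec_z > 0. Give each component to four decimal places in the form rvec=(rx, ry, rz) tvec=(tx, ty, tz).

Intrinsics K: fx=718.5, fy=402.1, cx=317.3, cy=231.0
Marker side s = 0.183 m; corners in marker frame (Z=0):
  M0 = (-0.0915, +0.0915, 0)
  M1 = (+0.0915, +0.0915, 0)
  M2 = (+0.0915, -0.0915, 0)
  M3 = (-0.0915, -0.0915, 0)
Detected image corners:
  c0 = (300.375886, 196.681207) px
  c1 = (393.275912, 188.531585) px
  c2 = (372.650218, 136.027362) px
  c3 = (274.343705, 146.733439) px
Planar DLT: solve 8×8 A·h = b for H (H[2,2]=1):
  H  [+452.70657 +248.22578 +334.64160]
  H  [-85.78220 +339.81339 +167.92484]
  H  [-0.20656 +0.35943 +1.00000]
B = K⁻¹H; ‖b₁‖=0.756233, ‖b₂‖=0.756233; λ = 2/(‖b₁‖+‖b₂‖) = 1.322344, sign → tz>0 ⇒ λ=+1.322344
r₁ = λ·B[:,0] = (+0.95379,-0.12519,-0.27314); r₂ = λ·B[:,1] = (+0.24695,+0.84446,+0.47529)
r₃ = r₁×r₂ = (+0.17116,-0.52078,+0.83636); SVD([r₁ r₂ r₃]) → R = UVᵀ:
  R  [+0.95379 +0.24695 +0.17116]
  R  [-0.12519 +0.84446 -0.52078]
  R  [-0.27314 +0.47529 +0.83636]
t = (+0.03192, -0.20743, +1.32234) m
tr R = 2.634618; θ = arccos((tr R − 1)/2) = 0.614071 rad = 35.184°
axis k = ((R−Rᵀ)₃₂, (R−Rᵀ)₁₃, (R−Rᵀ)₂₁) / (2 sinθ) = (+0.864338, +0.385539, -0.322923)
rvec = θ·k = (+0.530765, +0.236748, -0.198298)

rvec=(0.5308, 0.2367, -0.1983) tvec=(0.0319, -0.2074, 1.3223)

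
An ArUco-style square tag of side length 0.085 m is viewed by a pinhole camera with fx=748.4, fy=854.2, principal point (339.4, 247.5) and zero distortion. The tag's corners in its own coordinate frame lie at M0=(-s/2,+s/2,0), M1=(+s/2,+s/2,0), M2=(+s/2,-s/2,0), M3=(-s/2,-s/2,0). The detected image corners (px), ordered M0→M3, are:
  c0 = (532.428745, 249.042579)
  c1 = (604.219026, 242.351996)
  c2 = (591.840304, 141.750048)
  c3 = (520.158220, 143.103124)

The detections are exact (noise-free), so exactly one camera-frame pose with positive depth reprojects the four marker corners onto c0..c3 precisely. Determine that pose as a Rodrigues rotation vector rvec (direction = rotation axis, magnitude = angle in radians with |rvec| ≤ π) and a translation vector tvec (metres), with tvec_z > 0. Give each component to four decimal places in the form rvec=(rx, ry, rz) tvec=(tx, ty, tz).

rvec=(-0.1066, -0.4278, -0.0898) tvec=(0.2071, -0.0436, 0.6931)

Intrinsics K: fx=748.4, fy=854.2, cx=339.4, cy=247.5
Marker side s = 0.085 m; corners in marker frame (Z=0):
  M0 = (-0.0425, +0.0425, 0)
  M1 = (+0.0425, +0.0425, 0)
  M2 = (+0.0425, -0.0425, 0)
  M3 = (-0.0425, -0.0425, 0)
Detected image corners:
  c0 = (532.428745, 249.042579) px
  c1 = (604.219026, 242.351996) px
  c2 = (591.840304, 141.750048) px
  c3 = (520.158220, 143.103124) px
Planar DLT: solve 8×8 A·h = b for H (H[2,2]=1):
  H  [+1183.11880 +76.76621 +563.04949]
  H  [+69.92907 +1190.58550 +193.74396]
  H  [+0.60333 -0.12140 +1.00000]
B = K⁻¹H; ‖b₁‖=1.442761, ‖b₂‖=1.442761; λ = 2/(‖b₁‖+‖b₂‖) = 0.693116, sign → tz>0 ⇒ λ=+0.693116
r₁ = λ·B[:,0] = (+0.90608,-0.06442,+0.41818); r₂ = λ·B[:,1] = (+0.10925,+0.99045,-0.08414)
r₃ = r₁×r₂ = (-0.40876,+0.12193,+0.90446); SVD([r₁ r₂ r₃]) → R = UVᵀ:
  R  [+0.90608 +0.10925 -0.40876]
  R  [-0.06442 +0.99045 +0.12193]
  R  [+0.41818 -0.08414 +0.90446]
t = (+0.20713, -0.04362, +0.69312) m
tr R = 2.800986; θ = arccos((tr R − 1)/2) = 0.449894 rad = 25.777°
axis k = ((R−Rᵀ)₃₂, (R−Rᵀ)₁₃, (R−Rᵀ)₂₁) / (2 sinθ) = (-0.236934, -0.950782, -0.199688)
rvec = θ·k = (-0.106595, -0.427752, -0.089838)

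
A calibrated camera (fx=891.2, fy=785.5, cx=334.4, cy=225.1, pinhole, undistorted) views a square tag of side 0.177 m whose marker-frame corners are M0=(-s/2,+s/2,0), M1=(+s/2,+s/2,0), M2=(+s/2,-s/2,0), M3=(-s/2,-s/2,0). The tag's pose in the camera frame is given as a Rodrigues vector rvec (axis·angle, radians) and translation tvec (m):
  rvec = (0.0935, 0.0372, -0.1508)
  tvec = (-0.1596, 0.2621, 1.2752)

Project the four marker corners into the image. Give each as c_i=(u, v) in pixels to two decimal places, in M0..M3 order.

Intrinsics K: fx=891.2, fy=785.5, cx=334.4, cy=225.1
Marker side s = 0.177 m; corners in marker frame (Z=0):
  M0 = (-0.0885, +0.0885, 0)
  M1 = (+0.0885, +0.0885, 0)
  M2 = (+0.0885, -0.0885, 0)
  M3 = (-0.0885, -0.0885, 0)
rvec = (0.0935, 0.0372, -0.1508), |rvec| = θ = 0.18129 rad = 10.387°
Rodrigues: sinθ=0.18030, 1−cosθ=0.01639; R = I + sinθ·[k]× + (1−cosθ)·[k]×²:
    [+0.98797 +0.15171 +0.02997]
    [-0.14824 +0.98430 -0.09579]
    [-0.04403 +0.09019 +0.99495]
t = (-0.1596, 0.2621, 1.2752) m
M0: Pc = R·M0+t = (-0.23361, +0.36233, +1.28708); u = 891.2·(-0.23361)/1.28708 + 334.4 = 172.6442, v = 785.5·(+0.36233)/1.28708 + 225.1 = 446.2289
M1: Pc = R·M1+t = (-0.05874, +0.33609, +1.27929); u = 891.2·(-0.05874)/1.27929 + 334.4 = 293.4806, v = 785.5·(+0.33609)/1.27929 + 225.1 = 431.4650
M2: Pc = R·M2+t = (-0.08559, +0.16187, +1.26332); u = 891.2·(-0.08559)/1.26332 + 334.4 = 274.0206, v = 785.5·(+0.16187)/1.26332 + 225.1 = 325.7465
M3: Pc = R·M3+t = (-0.26046, +0.18811, +1.27111); u = 891.2·(-0.26046)/1.27111 + 334.4 = 151.7859, v = 785.5·(+0.18811)/1.27111 + 225.1 = 341.3439

c0=(172.64, 446.23) c1=(293.48, 431.47) c2=(274.02, 325.75) c3=(151.79, 341.34)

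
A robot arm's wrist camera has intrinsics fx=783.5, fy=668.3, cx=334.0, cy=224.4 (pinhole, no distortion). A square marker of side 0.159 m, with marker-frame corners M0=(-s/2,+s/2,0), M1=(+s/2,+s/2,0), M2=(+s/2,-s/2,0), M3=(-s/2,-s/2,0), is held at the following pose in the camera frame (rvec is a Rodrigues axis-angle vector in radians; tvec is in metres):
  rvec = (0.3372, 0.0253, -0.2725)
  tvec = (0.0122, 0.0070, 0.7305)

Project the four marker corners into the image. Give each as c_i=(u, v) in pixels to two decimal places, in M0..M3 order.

c0=(289.72, 311.96) c1=(448.91, 276.47) c2=(409.57, 142.40) c3=(239.48, 182.54)

Intrinsics K: fx=783.5, fy=668.3, cx=334.0, cy=224.4
Marker side s = 0.159 m; corners in marker frame (Z=0):
  M0 = (-0.0795, +0.0795, 0)
  M1 = (+0.0795, +0.0795, 0)
  M2 = (+0.0795, -0.0795, 0)
  M3 = (-0.0795, -0.0795, 0)
rvec = (0.3372, 0.0253, -0.2725), |rvec| = θ = 0.43428 rad = 24.882°
Rodrigues: sinθ=0.42076, 1−cosθ=0.09283; R = I + sinθ·[k]× + (1−cosθ)·[k]×²:
    [+0.96314 +0.26821 -0.02071]
    [-0.25982 +0.90749 -0.33009]
    [-0.06974 +0.32331 +0.94372]
t = (0.0122, 0.0070, 0.7305) m
M0: Pc = R·M0+t = (-0.04305, +0.09980, +0.76175); u = 783.5·(-0.04305)/0.76175 + 334.0 = 289.7244, v = 668.3·(+0.09980)/0.76175 + 224.4 = 311.9576
M1: Pc = R·M1+t = (+0.11009, +0.05849, +0.75066); u = 783.5·(+0.11009)/0.75066 + 334.0 = 448.9089, v = 668.3·(+0.05849)/0.75066 + 224.4 = 276.4727
M2: Pc = R·M2+t = (+0.06745, -0.08580, +0.69925); u = 783.5·(+0.06745)/0.69925 + 334.0 = 409.5724, v = 668.3·(-0.08580)/0.69925 + 224.4 = 142.3974
M3: Pc = R·M3+t = (-0.08569, -0.04449, +0.71034); u = 783.5·(-0.08569)/0.71034 + 334.0 = 239.4821, v = 668.3·(-0.04449)/0.71034 + 224.4 = 182.5432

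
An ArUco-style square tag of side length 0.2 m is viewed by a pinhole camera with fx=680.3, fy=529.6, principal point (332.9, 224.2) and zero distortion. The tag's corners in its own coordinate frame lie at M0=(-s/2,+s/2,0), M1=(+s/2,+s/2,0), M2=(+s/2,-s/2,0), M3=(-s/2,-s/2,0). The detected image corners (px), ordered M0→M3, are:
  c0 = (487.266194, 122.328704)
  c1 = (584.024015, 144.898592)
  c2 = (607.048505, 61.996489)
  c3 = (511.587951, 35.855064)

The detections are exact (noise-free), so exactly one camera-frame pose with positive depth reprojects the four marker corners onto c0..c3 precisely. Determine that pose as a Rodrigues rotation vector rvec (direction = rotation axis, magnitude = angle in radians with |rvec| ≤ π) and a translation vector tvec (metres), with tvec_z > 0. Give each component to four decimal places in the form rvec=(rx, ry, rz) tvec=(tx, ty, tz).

rvec=(0.0115, -0.2654, 0.2198) tvec=(0.3853, -0.3047, 1.2157)

Intrinsics K: fx=680.3, fy=529.6, cx=332.9, cy=224.2
Marker side s = 0.2 m; corners in marker frame (Z=0):
  M0 = (-0.1000, +0.1000, 0)
  M1 = (+0.1000, +0.1000, 0)
  M2 = (+0.1000, -0.1000, 0)
  M3 = (-0.1000, -0.1000, 0)
Detected image corners:
  c0 = (487.266194, 122.328704) px
  c1 = (584.024015, 144.898592) px
  c2 = (607.048505, 61.996489) px
  c3 = (511.587951, 35.855064) px
Planar DLT: solve 8×8 A·h = b for H (H[2,2]=1):
  H  [+598.27223 -126.24609 +548.53223]
  H  [+141.41798 +421.92198 +91.47010]
  H  [+0.21504 -0.01452 +1.00000]
B = K⁻¹H; ‖b₁‖=0.822554, ‖b₂‖=0.822554; λ = 2/(‖b₁‖+‖b₂‖) = 1.215726, sign → tz>0 ⇒ λ=+1.215726
r₁ = λ·B[:,0] = (+0.94121,+0.21396,+0.26143); r₂ = λ·B[:,1] = (-0.21697,+0.97602,-0.01765)
r₃ = r₁×r₂ = (-0.25894,-0.04011,+0.96506); SVD([r₁ r₂ r₃]) → R = UVᵀ:
  R  [+0.94121 -0.21697 -0.25894]
  R  [+0.21396 +0.97602 -0.04011]
  R  [+0.26143 -0.01765 +0.96506]
t = (+0.38534, -0.30469, +1.21573) m
tr R = 2.882289; θ = arccos((tr R − 1)/2) = 0.344795 rad = 19.755°
axis k = ((R−Rᵀ)₃₂, (R−Rᵀ)₁₃, (R−Rᵀ)₂₁) / (2 sinθ) = (+0.033213, -0.769768, +0.637459)
rvec = θ·k = (+0.011452, -0.265413, +0.219793)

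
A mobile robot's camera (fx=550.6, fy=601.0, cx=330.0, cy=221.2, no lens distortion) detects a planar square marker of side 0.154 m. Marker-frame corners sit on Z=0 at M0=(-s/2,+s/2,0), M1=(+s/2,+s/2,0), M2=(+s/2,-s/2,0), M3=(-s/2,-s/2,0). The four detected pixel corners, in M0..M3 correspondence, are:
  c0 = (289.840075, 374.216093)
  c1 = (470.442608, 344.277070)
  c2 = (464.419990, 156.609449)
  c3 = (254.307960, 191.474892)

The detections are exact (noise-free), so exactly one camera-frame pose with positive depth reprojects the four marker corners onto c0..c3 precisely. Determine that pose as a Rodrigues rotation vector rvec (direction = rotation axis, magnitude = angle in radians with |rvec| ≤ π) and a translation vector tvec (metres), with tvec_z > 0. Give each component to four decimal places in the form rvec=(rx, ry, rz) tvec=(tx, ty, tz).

rvec=(0.4364, -0.0325, -0.1485) tvec=(0.0318, 0.0377, 0.4316)

Intrinsics K: fx=550.6, fy=601.0, cx=330.0, cy=221.2
Marker side s = 0.154 m; corners in marker frame (Z=0):
  M0 = (-0.0770, +0.0770, 0)
  M1 = (+0.0770, +0.0770, 0)
  M2 = (+0.0770, -0.0770, 0)
  M3 = (-0.0770, -0.0770, 0)
Detected image corners:
  c0 = (289.840075, 374.216093) px
  c1 = (470.442608, 344.277070) px
  c2 = (464.419990, 156.609449) px
  c3 = (254.307960, 191.474892) px
Planar DLT: solve 8×8 A·h = b for H (H[2,2]=1):
  H  [+1260.91025 +497.64861 +370.52911]
  H  [-209.48901 +1464.19935 +273.64055]
  H  [-0.00110 +0.98099 +1.00000]
B = K⁻¹H; ‖b₁‖=2.317032, ‖b₂‖=2.317032; λ = 2/(‖b₁‖+‖b₂‖) = 0.431587, sign → tz>0 ⇒ λ=+0.431587
r₁ = λ·B[:,0] = (+0.98865,-0.15026,-0.00047); r₂ = λ·B[:,1] = (+0.13633,+0.89564,+0.42338)
r₃ = r₁×r₂ = (-0.06319,-0.41864,+0.90595); SVD([r₁ r₂ r₃]) → R = UVᵀ:
  R  [+0.98865 +0.13633 -0.06319]
  R  [-0.15026 +0.89564 -0.41864]
  R  [-0.00047 +0.42338 +0.90595]
t = (+0.03177, +0.03766, +0.43159) m
tr R = 2.790233; θ = arccos((tr R − 1)/2) = 0.462104 rad = 26.477°
axis k = ((R−Rᵀ)₃₂, (R−Rᵀ)₁₃, (R−Rᵀ)₂₁) / (2 sinθ) = (+0.944323, -0.070339, -0.321412)
rvec = θ·k = (+0.436375, -0.032504, -0.148526)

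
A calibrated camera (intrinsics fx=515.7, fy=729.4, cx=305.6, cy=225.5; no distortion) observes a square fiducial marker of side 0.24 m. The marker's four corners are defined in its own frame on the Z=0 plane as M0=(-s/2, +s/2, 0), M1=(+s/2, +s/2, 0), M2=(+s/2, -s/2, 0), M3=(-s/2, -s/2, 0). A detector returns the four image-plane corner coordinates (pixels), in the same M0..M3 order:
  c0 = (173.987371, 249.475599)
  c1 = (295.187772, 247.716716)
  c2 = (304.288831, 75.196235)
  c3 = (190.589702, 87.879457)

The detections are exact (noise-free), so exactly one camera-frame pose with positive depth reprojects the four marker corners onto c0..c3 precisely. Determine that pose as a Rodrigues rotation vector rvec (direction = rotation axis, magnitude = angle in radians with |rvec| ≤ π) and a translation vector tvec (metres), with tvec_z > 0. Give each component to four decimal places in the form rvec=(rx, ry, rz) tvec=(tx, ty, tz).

rvec=(-0.3023, 0.2829, 0.0246) tvec=(-0.1256, -0.0847, 0.9763)

Intrinsics K: fx=515.7, fy=729.4, cx=305.6, cy=225.5
Marker side s = 0.24 m; corners in marker frame (Z=0):
  M0 = (-0.1200, +0.1200, 0)
  M1 = (+0.1200, +0.1200, 0)
  M2 = (+0.1200, -0.1200, 0)
  M3 = (-0.1200, -0.1200, 0)
Detected image corners:
  c0 = (173.987371, 249.475599) px
  c1 = (295.187772, 247.716716) px
  c2 = (304.288831, 75.196235) px
  c3 = (190.589702, 87.879457) px
Planar DLT: solve 8×8 A·h = b for H (H[2,2]=1):
  H  [+420.05034 -125.74599 +239.23205]
  H  [-77.99677 +646.21655 +162.21026]
  H  [-0.28532 -0.29734 +1.00000]
B = K⁻¹H; ‖b₁‖=1.024321, ‖b₂‖=1.024321; λ = 2/(‖b₁‖+‖b₂‖) = 0.976256, sign → tz>0 ⇒ λ=+0.976256
r₁ = λ·B[:,0] = (+0.96025,-0.01828,-0.27855); r₂ = λ·B[:,1] = (-0.06603,+0.95466,-0.29028)
r₃ = r₁×r₂ = (+0.27122,+0.29713,+0.91551); SVD([r₁ r₂ r₃]) → R = UVᵀ:
  R  [+0.96025 -0.06603 +0.27122]
  R  [-0.01828 +0.95466 +0.29713]
  R  [-0.27855 -0.29028 +0.91551]
t = (-0.12564, -0.08471, +0.97626) m
tr R = 2.830417; θ = arccos((tr R − 1)/2) = 0.414771 rad = 23.765°
axis k = ((R−Rᵀ)₃₂, (R−Rᵀ)₁₃, (R−Rᵀ)₂₁) / (2 sinθ) = (-0.728828, +0.682128, +0.059247)
rvec = θ·k = (-0.302297, +0.282927, +0.024574)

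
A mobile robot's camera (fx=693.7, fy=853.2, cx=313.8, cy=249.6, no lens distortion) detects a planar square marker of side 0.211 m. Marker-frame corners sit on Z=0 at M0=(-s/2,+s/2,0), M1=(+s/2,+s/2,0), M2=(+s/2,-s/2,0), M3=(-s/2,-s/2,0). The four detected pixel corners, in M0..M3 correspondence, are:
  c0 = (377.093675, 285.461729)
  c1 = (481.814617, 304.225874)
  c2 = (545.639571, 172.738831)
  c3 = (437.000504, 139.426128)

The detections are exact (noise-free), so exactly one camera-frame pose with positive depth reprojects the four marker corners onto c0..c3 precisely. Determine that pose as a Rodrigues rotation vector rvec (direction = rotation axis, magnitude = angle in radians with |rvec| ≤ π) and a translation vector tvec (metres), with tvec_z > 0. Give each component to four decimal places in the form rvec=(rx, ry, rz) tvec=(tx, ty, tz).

rvec=(0.5546, -0.4160, 0.2764) tvec=(0.2295, -0.0259, 1.0787)

Intrinsics K: fx=693.7, fy=853.2, cx=313.8, cy=249.6
Marker side s = 0.211 m; corners in marker frame (Z=0):
  M0 = (-0.1055, +0.1055, 0)
  M1 = (+0.1055, +0.1055, 0)
  M2 = (+0.1055, -0.1055, 0)
  M3 = (-0.1055, -0.1055, 0)
Detected image corners:
  c0 = (377.093675, 285.461729) px
  c1 = (481.814617, 304.225874) px
  c2 = (545.639571, 172.738831) px
  c3 = (437.000504, 139.426128) px
Planar DLT: solve 8×8 A·h = b for H (H[2,2]=1):
  H  [+697.93710 -101.69450 +461.38273]
  H  [+216.28465 +750.10132 +229.08951]
  H  [+0.41868 +0.41686 +1.00000]
B = K⁻¹H; ‖b₁‖=0.927082, ‖b₂‖=0.927082; λ = 2/(‖b₁‖+‖b₂‖) = 1.078653, sign → tz>0 ⇒ λ=+1.078653
r₁ = λ·B[:,0] = (+0.88095,+0.14132,+0.45161); r₂ = λ·B[:,1] = (-0.36153,+0.81677,+0.44965)
r₃ = r₁×r₂ = (-0.30531,-0.55939,+0.77063); SVD([r₁ r₂ r₃]) → R = UVᵀ:
  R  [+0.88095 -0.36153 -0.30531]
  R  [+0.14132 +0.81677 -0.55939]
  R  [+0.45161 +0.44965 +0.77063]
t = (+0.22948, -0.02593, +1.07865) m
tr R = 2.468348; θ = arccos((tr R − 1)/2) = 0.746347 rad = 42.763°
axis k = ((R−Rᵀ)₃₂, (R−Rᵀ)₁₃, (R−Rᵀ)₂₁) / (2 sinθ) = (+0.743079, -0.557409, +0.370310)
rvec = θ·k = (+0.554595, -0.416020, +0.276379)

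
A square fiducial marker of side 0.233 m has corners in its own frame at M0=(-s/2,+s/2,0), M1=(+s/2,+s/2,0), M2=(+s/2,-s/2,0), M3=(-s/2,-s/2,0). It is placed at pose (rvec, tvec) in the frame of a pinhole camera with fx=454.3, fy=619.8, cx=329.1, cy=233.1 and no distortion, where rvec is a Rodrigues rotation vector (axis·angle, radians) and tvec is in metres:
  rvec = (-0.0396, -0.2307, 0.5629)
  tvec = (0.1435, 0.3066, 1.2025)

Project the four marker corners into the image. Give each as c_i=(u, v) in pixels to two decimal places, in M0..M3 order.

c0=(323.97, 415.30) c1=(395.68, 471.48) c2=(439.24, 368.35) c3=(370.70, 309.12)

Intrinsics K: fx=454.3, fy=619.8, cx=329.1, cy=233.1
Marker side s = 0.233 m; corners in marker frame (Z=0):
  M0 = (-0.1165, +0.1165, 0)
  M1 = (+0.1165, +0.1165, 0)
  M2 = (+0.1165, -0.1165, 0)
  M3 = (-0.1165, -0.1165, 0)
rvec = (-0.0396, -0.2307, 0.5629), |rvec| = θ = 0.60963 rad = 34.929°
Rodrigues: sinθ=0.57256, 1−cosθ=0.18014; R = I + sinθ·[k]× + (1−cosθ)·[k]×²:
    [+0.82062 -0.52425 -0.22748]
    [+0.53310 +0.84566 -0.02575]
    [+0.20587 -0.10014 +0.97344]
t = (0.1435, 0.3066, 1.2025) m
M0: Pc = R·M0+t = (-0.01318, +0.34301, +1.16685); u = 454.3·(-0.01318)/1.16685 + 329.1 = 323.9696, v = 619.8·(+0.34301)/1.16685 + 233.1 = 415.2992
M1: Pc = R·M1+t = (+0.17803, +0.46723, +1.21482); u = 454.3·(+0.17803)/1.21482 + 329.1 = 395.6762, v = 619.8·(+0.46723)/1.21482 + 233.1 = 471.4785
M2: Pc = R·M2+t = (+0.30018, +0.27019, +1.23815); u = 454.3·(+0.30018)/1.23815 + 329.1 = 439.2405, v = 619.8·(+0.27019)/1.23815 + 233.1 = 368.3520
M3: Pc = R·M3+t = (+0.10897, +0.14597, +1.19018); u = 454.3·(+0.10897)/1.19018 + 329.1 = 370.6955, v = 619.8·(+0.14597)/1.19018 + 233.1 = 309.1177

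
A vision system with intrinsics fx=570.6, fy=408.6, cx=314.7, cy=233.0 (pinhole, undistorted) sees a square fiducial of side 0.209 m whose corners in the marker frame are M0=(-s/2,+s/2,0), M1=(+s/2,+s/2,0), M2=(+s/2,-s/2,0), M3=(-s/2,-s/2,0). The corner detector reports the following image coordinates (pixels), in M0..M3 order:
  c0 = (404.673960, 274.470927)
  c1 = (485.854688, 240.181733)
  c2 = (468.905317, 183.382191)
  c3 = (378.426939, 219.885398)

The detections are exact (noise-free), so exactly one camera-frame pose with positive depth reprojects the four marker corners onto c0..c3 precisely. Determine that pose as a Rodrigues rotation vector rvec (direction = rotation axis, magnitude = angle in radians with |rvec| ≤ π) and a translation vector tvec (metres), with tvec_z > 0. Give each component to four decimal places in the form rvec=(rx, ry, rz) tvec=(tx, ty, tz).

Intrinsics K: fx=570.6, fy=408.6, cx=314.7, cy=233.0
Marker side s = 0.209 m; corners in marker frame (Z=0):
  M0 = (-0.1045, +0.1045, 0)
  M1 = (+0.1045, +0.1045, 0)
  M2 = (+0.1045, -0.1045, 0)
  M3 = (-0.1045, -0.1045, 0)
Detected image corners:
  c0 = (404.673960, 274.470927) px
  c1 = (485.854688, 240.181733) px
  c2 = (468.905317, 183.382191) px
  c3 = (378.426939, 219.885398) px
Planar DLT: solve 8×8 A·h = b for H (H[2,2]=1):
  H  [+461.67504 +315.12859 +435.55428]
  H  [-141.54883 +378.54944 +230.67847]
  H  [+0.12001 +0.48811 +1.00000]
B = K⁻¹H; ‖b₁‖=0.859322, ‖b₂‖=0.859322; λ = 2/(‖b₁‖+‖b₂‖) = 1.163709, sign → tz>0 ⇒ λ=+1.163709
r₁ = λ·B[:,0] = (+0.86454,-0.48278,+0.13966); r₂ = λ·B[:,1] = (+0.32941,+0.75422,+0.56802)
r₃ = r₁×r₂ = (-0.37956,-0.44507,+0.81108); SVD([r₁ r₂ r₃]) → R = UVᵀ:
  R  [+0.86454 +0.32941 -0.37956]
  R  [-0.48278 +0.75422 -0.44507]
  R  [+0.13966 +0.56802 +0.81108]
t = (+0.24648, -0.00661, +1.16371) m
tr R = 2.429832; θ = arccos((tr R − 1)/2) = 0.774292 rad = 44.364°
axis k = ((R−Rᵀ)₃₂, (R−Rᵀ)₁₃, (R−Rᵀ)₂₁) / (2 sinθ) = (+0.724448, -0.371292, -0.580790)
rvec = θ·k = (+0.560935, -0.287488, -0.449701)

rvec=(0.5609, -0.2875, -0.4497) tvec=(0.2465, -0.0066, 1.1637)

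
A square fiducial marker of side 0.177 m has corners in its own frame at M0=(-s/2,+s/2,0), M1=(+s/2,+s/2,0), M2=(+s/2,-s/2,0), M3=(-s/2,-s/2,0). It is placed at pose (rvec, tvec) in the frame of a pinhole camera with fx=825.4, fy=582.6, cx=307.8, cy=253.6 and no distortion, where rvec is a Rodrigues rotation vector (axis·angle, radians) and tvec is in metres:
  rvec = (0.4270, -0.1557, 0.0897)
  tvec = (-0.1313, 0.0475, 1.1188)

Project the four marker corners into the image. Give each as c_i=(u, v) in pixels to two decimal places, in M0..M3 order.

Intrinsics K: fx=825.4, fy=582.6, cx=307.8, cy=253.6
Marker side s = 0.177 m; corners in marker frame (Z=0):
  M0 = (-0.0885, +0.0885, 0)
  M1 = (+0.0885, +0.0885, 0)
  M2 = (+0.0885, -0.0885, 0)
  M3 = (-0.0885, -0.0885, 0)
rvec = (0.4270, -0.1557, 0.0897), |rvec| = θ = 0.46327 rad = 26.543°
Rodrigues: sinθ=0.44687, 1−cosθ=0.10540; R = I + sinθ·[k]× + (1−cosθ)·[k]×²:
    [+0.98414 -0.11918 -0.13138]
    [+0.05387 +0.90650 -0.41875]
    [+0.16900 +0.40503 +0.89855]
t = (-0.1313, 0.0475, 1.1188) m
M0: Pc = R·M0+t = (-0.22894, +0.12296, +1.13969); u = 825.4·(-0.22894)/1.13969 + 307.8 = 141.9914, v = 582.6·(+0.12296)/1.13969 + 253.6 = 316.4550
M1: Pc = R·M1+t = (-0.05475, +0.13249, +1.16960); u = 825.4·(-0.05475)/1.16960 + 307.8 = 269.1619, v = 582.6·(+0.13249)/1.16960 + 253.6 = 319.5974
M2: Pc = R·M2+t = (-0.03366, -0.02796, +1.09791); u = 825.4·(-0.03366)/1.09791 + 307.8 = 282.4976, v = 582.6·(-0.02796)/1.09791 + 253.6 = 238.7644
M3: Pc = R·M3+t = (-0.20785, -0.03749, +1.06800); u = 825.4·(-0.20785)/1.06800 + 307.8 = 147.1641, v = 582.6·(-0.03749)/1.06800 + 253.6 = 233.1471

c0=(141.99, 316.45) c1=(269.16, 319.60) c2=(282.50, 238.76) c3=(147.16, 233.15)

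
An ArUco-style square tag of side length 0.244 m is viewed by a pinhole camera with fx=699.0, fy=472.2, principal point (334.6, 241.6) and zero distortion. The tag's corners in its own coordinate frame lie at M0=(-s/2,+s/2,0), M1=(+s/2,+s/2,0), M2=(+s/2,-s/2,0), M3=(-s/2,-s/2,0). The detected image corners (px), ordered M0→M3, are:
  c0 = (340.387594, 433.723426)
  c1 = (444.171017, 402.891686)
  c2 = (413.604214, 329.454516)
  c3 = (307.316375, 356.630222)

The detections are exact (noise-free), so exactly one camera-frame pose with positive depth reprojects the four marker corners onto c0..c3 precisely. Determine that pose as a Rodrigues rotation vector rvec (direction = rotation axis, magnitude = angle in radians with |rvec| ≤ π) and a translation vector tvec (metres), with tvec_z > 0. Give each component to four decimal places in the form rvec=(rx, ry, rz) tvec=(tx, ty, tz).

Intrinsics K: fx=699.0, fy=472.2, cx=334.6, cy=241.6
Marker side s = 0.244 m; corners in marker frame (Z=0):
  M0 = (-0.1220, +0.1220, 0)
  M1 = (+0.1220, +0.1220, 0)
  M2 = (+0.1220, -0.1220, 0)
  M3 = (-0.1220, -0.1220, 0)
Detected image corners:
  c0 = (340.387594, 433.723426) px
  c1 = (444.171017, 402.891686) px
  c2 = (413.604214, 329.454516) px
  c3 = (307.316375, 356.630222) px
Planar DLT: solve 8×8 A·h = b for H (H[2,2]=1):
  H  [+510.23912 +142.88156 +377.79307]
  H  [-38.19950 +321.02285 +380.45371]
  H  [+0.21199 +0.03350 +1.00000]
B = K⁻¹H; ‖b₁‖=0.689771, ‖b₂‖=0.689771; λ = 2/(‖b₁‖+‖b₂‖) = 1.449757, sign → tz>0 ⇒ λ=+1.449757
r₁ = λ·B[:,0] = (+0.91114,-0.27453,+0.30733); r₂ = λ·B[:,1] = (+0.27309,+0.96076,+0.04857)
r₃ = r₁×r₂ = (-0.30861,+0.03968,+0.95036); SVD([r₁ r₂ r₃]) → R = UVᵀ:
  R  [+0.91114 +0.27309 -0.30861]
  R  [-0.27453 +0.96076 +0.03968]
  R  [+0.30733 +0.04857 +0.95036]
t = (+0.08958, +0.42631, +1.44976) m
tr R = 2.822266; θ = arccos((tr R − 1)/2) = 0.424771 rad = 24.338°
axis k = ((R−Rᵀ)₃₂, (R−Rᵀ)₁₃, (R−Rᵀ)₂₁) / (2 sinθ) = (+0.010784, -0.747293, -0.664407)
rvec = θ·k = (+0.004581, -0.317429, -0.282221)

rvec=(0.0046, -0.3174, -0.2822) tvec=(0.0896, 0.4263, 1.4498)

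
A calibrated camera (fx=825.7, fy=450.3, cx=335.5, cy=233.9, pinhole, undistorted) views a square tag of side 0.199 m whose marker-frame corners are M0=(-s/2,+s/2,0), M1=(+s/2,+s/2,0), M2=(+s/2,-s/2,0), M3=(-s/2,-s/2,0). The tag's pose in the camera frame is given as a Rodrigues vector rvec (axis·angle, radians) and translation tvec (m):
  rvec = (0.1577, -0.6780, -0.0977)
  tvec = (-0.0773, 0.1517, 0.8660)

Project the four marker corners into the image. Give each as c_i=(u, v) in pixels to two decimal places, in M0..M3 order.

c0=(184.31, 378.25) c1=(338.68, 346.14) c2=(331.84, 253.60) c3=(169.50, 272.74)

Intrinsics K: fx=825.7, fy=450.3, cx=335.5, cy=233.9
Marker side s = 0.199 m; corners in marker frame (Z=0):
  M0 = (-0.0995, +0.0995, 0)
  M1 = (+0.0995, +0.0995, 0)
  M2 = (+0.0995, -0.0995, 0)
  M3 = (-0.0995, -0.0995, 0)
rvec = (0.1577, -0.6780, -0.0977), |rvec| = θ = 0.70292 rad = 40.274°
Rodrigues: sinθ=0.64645, 1−cosθ=0.23704; R = I + sinθ·[k]× + (1−cosθ)·[k]×²:
    [+0.77489 +0.03856 -0.63092]
    [-0.14115 +0.98349 -0.11325]
    [+0.61614 +0.17681 +0.76754]
t = (-0.0773, 0.1517, 0.8660) m
M0: Pc = R·M0+t = (-0.15057, +0.26360, +0.82229); u = 825.7·(-0.15057)/0.82229 + 335.5 = 184.3100, v = 450.3·(+0.26360)/0.82229 + 233.9 = 378.2531
M1: Pc = R·M1+t = (+0.00364, +0.23551, +0.94490); u = 825.7·(+0.00364)/0.94490 + 335.5 = 338.6788, v = 450.3·(+0.23551)/0.94490 + 233.9 = 346.1360
M2: Pc = R·M2+t = (-0.00403, +0.03980, +0.90971); u = 825.7·(-0.00403)/0.90971 + 335.5 = 331.8377, v = 450.3·(+0.03980)/0.90971 + 233.9 = 253.6000
M3: Pc = R·M3+t = (-0.15824, +0.06789, +0.78710); u = 825.7·(-0.15824)/0.78710 + 335.5 = 169.5026, v = 450.3·(+0.06789)/0.78710 + 233.9 = 272.7380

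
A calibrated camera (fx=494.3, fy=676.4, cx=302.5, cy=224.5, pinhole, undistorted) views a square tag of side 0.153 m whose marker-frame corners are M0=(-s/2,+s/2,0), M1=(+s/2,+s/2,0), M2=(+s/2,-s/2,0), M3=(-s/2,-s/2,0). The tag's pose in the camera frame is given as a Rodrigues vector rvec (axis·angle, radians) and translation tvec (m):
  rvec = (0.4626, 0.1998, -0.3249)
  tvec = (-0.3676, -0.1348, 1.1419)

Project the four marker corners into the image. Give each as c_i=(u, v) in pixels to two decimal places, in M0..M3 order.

c0=(131.81, 196.03) c1=(186.87, 171.62) c2=(156.02, 88.48) c3=(99.04, 117.16)

Intrinsics K: fx=494.3, fy=676.4, cx=302.5, cy=224.5
Marker side s = 0.153 m; corners in marker frame (Z=0):
  M0 = (-0.0765, +0.0765, 0)
  M1 = (+0.0765, +0.0765, 0)
  M2 = (+0.0765, -0.0765, 0)
  M3 = (-0.0765, -0.0765, 0)
rvec = (0.4626, 0.1998, -0.3249), |rvec| = θ = 0.59957 rad = 34.353°
Rodrigues: sinθ=0.56428, 1−cosθ=0.17442; R = I + sinθ·[k]× + (1−cosθ)·[k]×²:
    [+0.92941 +0.35063 +0.11512]
    [-0.26094 +0.84495 -0.46687]
    [-0.26097 +0.40388 +0.87680]
t = (-0.3676, -0.1348, 1.1419) m
M0: Pc = R·M0+t = (-0.41188, -0.05020, +1.19276); u = 494.3·(-0.41188)/1.19276 + 302.5 = 131.8113, v = 676.4·(-0.05020)/1.19276 + 224.5 = 196.0323
M1: Pc = R·M1+t = (-0.26968, -0.09012, +1.15283); u = 494.3·(-0.26968)/1.15283 + 302.5 = 186.8707, v = 676.4·(-0.09012)/1.15283 + 224.5 = 171.6223
M2: Pc = R·M2+t = (-0.32332, -0.21940, +1.09104); u = 494.3·(-0.32332)/1.09104 + 302.5 = 156.0172, v = 676.4·(-0.21940)/1.09104 + 224.5 = 88.4807
M3: Pc = R·M3+t = (-0.46552, -0.17948, +1.13097); u = 494.3·(-0.46552)/1.13097 + 302.5 = 99.0387, v = 676.4·(-0.17948)/1.13097 + 224.5 = 117.1597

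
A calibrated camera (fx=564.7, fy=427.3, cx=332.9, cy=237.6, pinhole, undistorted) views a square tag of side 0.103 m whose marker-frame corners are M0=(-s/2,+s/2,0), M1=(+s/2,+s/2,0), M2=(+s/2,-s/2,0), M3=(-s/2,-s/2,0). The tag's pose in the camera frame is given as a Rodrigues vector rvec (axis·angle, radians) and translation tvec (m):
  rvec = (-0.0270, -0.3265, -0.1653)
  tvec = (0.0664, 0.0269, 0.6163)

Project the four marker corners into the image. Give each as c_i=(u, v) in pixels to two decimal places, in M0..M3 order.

Intrinsics K: fx=564.7, fy=427.3, cx=332.9, cy=237.6
Marker side s = 0.103 m; corners in marker frame (Z=0):
  M0 = (-0.0515, +0.0515, 0)
  M1 = (+0.0515, +0.0515, 0)
  M2 = (+0.0515, -0.0515, 0)
  M3 = (-0.0515, -0.0515, 0)
rvec = (-0.0270, -0.3265, -0.1653), |rvec| = θ = 0.36695 rad = 21.025°
Rodrigues: sinθ=0.35877, 1−cosθ=0.06658; R = I + sinθ·[k]× + (1−cosθ)·[k]×²:
    [+0.93378 +0.16597 -0.31702]
    [-0.15726 +0.98613 +0.05308]
    [+0.32143 +0.00029 +0.94693]
t = (0.0664, 0.0269, 0.6163) m
M0: Pc = R·M0+t = (+0.02686, +0.08578, +0.59976); u = 564.7·(+0.02686)/0.59976 + 332.9 = 358.1877, v = 427.3·(+0.08578)/0.59976 + 237.6 = 298.7171
M1: Pc = R·M1+t = (+0.12304, +0.06959, +0.63287); u = 564.7·(+0.12304)/0.63287 + 332.9 = 442.6848, v = 427.3·(+0.06959)/0.63287 + 237.6 = 284.5837
M2: Pc = R·M2+t = (+0.10594, -0.03198, +0.63284); u = 564.7·(+0.10594)/0.63284 + 332.9 = 427.4353, v = 427.3·(-0.03198)/0.63284 + 237.6 = 216.0038
M3: Pc = R·M3+t = (+0.00976, -0.01579, +0.59973); u = 564.7·(+0.00976)/0.59973 + 332.9 = 342.0922, v = 427.3·(-0.01579)/0.59973 + 237.6 = 226.3520

c0=(358.19, 298.72) c1=(442.68, 284.58) c2=(427.44, 216.00) c3=(342.09, 226.35)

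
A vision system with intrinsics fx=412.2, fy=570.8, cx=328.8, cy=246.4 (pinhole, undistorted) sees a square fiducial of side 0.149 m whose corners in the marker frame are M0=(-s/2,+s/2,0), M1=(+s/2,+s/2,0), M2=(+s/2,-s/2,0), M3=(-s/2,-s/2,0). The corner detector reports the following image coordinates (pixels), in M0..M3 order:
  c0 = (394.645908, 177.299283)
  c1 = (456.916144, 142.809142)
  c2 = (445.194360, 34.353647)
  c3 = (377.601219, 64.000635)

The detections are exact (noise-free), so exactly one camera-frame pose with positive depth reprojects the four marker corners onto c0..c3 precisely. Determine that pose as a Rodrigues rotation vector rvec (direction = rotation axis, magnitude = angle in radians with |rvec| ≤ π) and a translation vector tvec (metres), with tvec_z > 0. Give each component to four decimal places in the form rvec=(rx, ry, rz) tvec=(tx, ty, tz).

Intrinsics K: fx=412.2, fy=570.8, cx=328.8, cy=246.4
Marker side s = 0.149 m; corners in marker frame (Z=0):
  M0 = (-0.0745, +0.0745, 0)
  M1 = (+0.0745, +0.0745, 0)
  M2 = (+0.0745, -0.0745, 0)
  M3 = (-0.0745, -0.0745, 0)
Detected image corners:
  c0 = (394.645908, 177.299283) px
  c1 = (456.916144, 142.809142) px
  c2 = (445.194360, 34.353647) px
  c3 = (377.601219, 64.000635) px
Planar DLT: solve 8×8 A·h = b for H (H[2,2]=1):
  H  [+613.09848 +286.85405 +419.86181]
  H  [-171.31033 +791.33430 +105.99140]
  H  [+0.42505 +0.45603 +1.00000]
B = K⁻¹H; ‖b₁‖=1.316513, ‖b₂‖=1.316513; λ = 2/(‖b₁‖+‖b₂‖) = 0.759582, sign → tz>0 ⇒ λ=+0.759582
r₁ = λ·B[:,0] = (+0.87225,-0.36734,+0.32286); r₂ = λ·B[:,1] = (+0.25230,+0.90353,+0.34639)
r₃ = r₁×r₂ = (-0.41896,-0.22068,+0.88078); SVD([r₁ r₂ r₃]) → R = UVᵀ:
  R  [+0.87225 +0.25230 -0.41896]
  R  [-0.36734 +0.90353 -0.22068]
  R  [+0.32286 +0.34639 +0.88078]
t = (+0.16780, -0.18685, +0.75958) m
tr R = 2.656558; θ = arccos((tr R − 1)/2) = 0.594767 rad = 34.078°
axis k = ((R−Rᵀ)₃₂, (R−Rᵀ)₁₃, (R−Rᵀ)₂₁) / (2 sinθ) = (+0.506029, -0.661965, -0.552934)
rvec = θ·k = (+0.300969, -0.393715, -0.328867)

rvec=(0.3010, -0.3937, -0.3289) tvec=(0.1678, -0.1868, 0.7596)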